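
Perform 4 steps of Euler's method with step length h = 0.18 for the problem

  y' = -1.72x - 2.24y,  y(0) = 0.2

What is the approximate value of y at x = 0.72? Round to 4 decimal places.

-0.2282

Euler: y_{n+1} = y_n + h·f(x_n, y_n).
x=0.000000, y=0.200000: f=-0.448000 → y ← 0.200000 + 0.18·(-0.448000) = 0.119360
x=0.180000, y=0.119360: f=-0.576966 → y ← 0.119360 + 0.18·(-0.576966) = 0.015506
x=0.360000, y=0.015506: f=-0.653934 → y ← 0.015506 + 0.18·(-0.653934) = -0.102202
x=0.540000, y=-0.102202: f=-0.699868 → y ← -0.102202 + 0.18·(-0.699868) = -0.228178
y(0.72) ≈ -0.2282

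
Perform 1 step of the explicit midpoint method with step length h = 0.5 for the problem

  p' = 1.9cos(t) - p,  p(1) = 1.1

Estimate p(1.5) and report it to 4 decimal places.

Midpoint: k1 = f(t_n, p_n); k2 = f(t_n + h/2, p_n + (h/2)·k1); p_{n+1} = p_n + h·k2.
t=1.000000, p=1.100000:
  k1 = f(1.000000, 1.100000) = -0.073426
  k2 = f(1.250000, 1.081644) = -0.482531
  p ← 1.100000 + 0.5·(-0.482531) = 0.858734
p(1.5) ≈ 0.8587

0.8587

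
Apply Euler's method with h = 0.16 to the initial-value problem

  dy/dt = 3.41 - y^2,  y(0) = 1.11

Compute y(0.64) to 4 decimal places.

1.8128

Euler: y_{n+1} = y_n + h·f(t_n, y_n).
t=0.000000, y=1.110000: f=2.177900 → y ← 1.110000 + 0.16·2.177900 = 1.458464
t=0.160000, y=1.458464: f=1.282883 → y ← 1.458464 + 0.16·1.282883 = 1.663725
t=0.320000, y=1.663725: f=0.642018 → y ← 1.663725 + 0.16·0.642018 = 1.766448
t=0.480000, y=1.766448: f=0.289661 → y ← 1.766448 + 0.16·0.289661 = 1.812794
y(0.64) ≈ 1.8128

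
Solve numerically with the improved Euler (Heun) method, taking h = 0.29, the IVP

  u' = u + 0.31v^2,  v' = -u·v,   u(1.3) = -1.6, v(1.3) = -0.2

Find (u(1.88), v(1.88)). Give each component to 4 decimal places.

-2.8112, -0.6505

Heun on (u,v): k1 = f(x_n, state_n); k2 = f(x_n + h, state_n + h·k1); state_{n+1} = state_n + (h/2)·(k1 + k2).
1.300000: (-1.600000, -0.200000)
  k1 = (-1.587600, -0.320000)
  predictor → (-2.060404, -0.292800)
  k2 = (-2.033827, -0.603286)
  → (-2.125107, -0.333877)
1.590000: (-2.125107, -0.333877)
  k1 = (-2.090550, -0.709523)
  predictor → (-2.731366, -0.539638)
  k2 = (-2.641092, -1.473950)
  → (-2.811195, -0.650480)
(u(1.88), v(1.88)) ≈ (-2.8112, -0.6505)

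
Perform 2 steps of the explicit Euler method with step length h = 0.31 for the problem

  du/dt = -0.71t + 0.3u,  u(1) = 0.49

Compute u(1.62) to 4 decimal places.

Euler: u_{n+1} = u_n + h·f(t_n, u_n).
t=1.000000, u=0.490000: f=-0.563000 → u ← 0.490000 + 0.31·(-0.563000) = 0.315470
t=1.310000, u=0.315470: f=-0.835459 → u ← 0.315470 + 0.31·(-0.835459) = 0.056478
u(1.62) ≈ 0.0565

0.0565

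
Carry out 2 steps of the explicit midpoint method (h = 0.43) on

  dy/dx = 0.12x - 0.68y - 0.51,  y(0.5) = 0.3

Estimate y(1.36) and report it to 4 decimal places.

Midpoint: k1 = f(x_n, y_n); k2 = f(x_n + h/2, y_n + (h/2)·k1); y_{n+1} = y_n + h·k2.
x=0.500000, y=0.300000:
  k1 = f(0.500000, 0.300000) = -0.654000
  k2 = f(0.715000, 0.159390) = -0.532585
  y ← 0.300000 + 0.43·(-0.532585) = 0.070988
x=0.930000, y=0.070988:
  k1 = f(0.930000, 0.070988) = -0.446672
  k2 = f(1.145000, -0.025046) = -0.355569
  y ← 0.070988 + 0.43·(-0.355569) = -0.081906
y(1.36) ≈ -0.0819

-0.0819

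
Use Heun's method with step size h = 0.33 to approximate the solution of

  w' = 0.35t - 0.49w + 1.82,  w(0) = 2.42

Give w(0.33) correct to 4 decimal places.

Heun: k1 = f(t_n, w_n); k2 = f(t_n + h, w_n + h·k1); w_{n+1} = w_n + (h/2)·(k1 + k2).
t=0.000000, w=2.420000:
  k1 = f(0.000000, 2.420000) = 0.634200
  k2 = f(0.330000, 2.629286) = 0.647150
  w ← 2.420000 + (0.33/2)·(0.634200 + 0.647150) = 2.631423
w(0.33) ≈ 2.6314

2.6314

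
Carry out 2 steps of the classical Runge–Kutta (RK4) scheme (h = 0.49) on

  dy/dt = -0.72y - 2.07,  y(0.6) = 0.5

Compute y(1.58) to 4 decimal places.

RK4: k1 = f(t_n, y_n); k2 = f(t_n + h/2, y_n + (h/2)·k1); k3 = f(t_n + h/2, y_n + (h/2)·k2); k4 = f(t_n + h, y_n + h·k3); y_{n+1} = y_n + (h/6)·(k1 + 2k2 + 2k3 + k4).
t=0.600000, y=0.500000:
  k1 = f(0.600000, 0.500000) = -2.430000
  k2 = f(0.845000, -0.095350) = -2.001348
  k3 = f(0.845000, 0.009670) = -2.076962
  k4 = f(1.090000, -0.517711) = -1.697248
  y ← 0.500000 + (0.49/6)·(k1 + 2k2 + 2k3 + k4) = -0.503183
t=1.090000, y=-0.503183:
  k1 = f(1.090000, -0.503183) = -1.707709
  k2 = f(1.335000, -0.921571) = -1.406469
  k3 = f(1.335000, -0.847767) = -1.459607
  k4 = f(1.580000, -1.218390) = -1.192759
  y ← -0.503183 + (0.49/6)·(k1 + 2k2 + 2k3 + k4) = -1.208180
y(1.58) ≈ -1.2082

-1.2082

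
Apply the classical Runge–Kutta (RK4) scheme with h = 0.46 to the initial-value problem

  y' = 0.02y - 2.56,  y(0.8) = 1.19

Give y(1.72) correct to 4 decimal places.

-1.1649

RK4: k1 = f(s_n, y_n); k2 = f(s_n + h/2, y_n + (h/2)·k1); k3 = f(s_n + h/2, y_n + (h/2)·k2); k4 = f(s_n + h, y_n + h·k3); y_{n+1} = y_n + (h/6)·(k1 + 2k2 + 2k3 + k4).
s=0.800000, y=1.190000:
  k1 = f(0.800000, 1.190000) = -2.536200
  k2 = f(1.030000, 0.606674) = -2.547867
  k3 = f(1.030000, 0.603991) = -2.547920
  k4 = f(1.260000, 0.017957) = -2.559641
  y ← 1.190000 + (0.46/6)·(k1 + 2k2 + 2k3 + k4) = 0.017965
s=1.260000, y=0.017965:
  k1 = f(1.260000, 0.017965) = -2.559641
  k2 = f(1.490000, -0.570752) = -2.571415
  k3 = f(1.490000, -0.573461) = -2.571469
  k4 = f(1.720000, -1.164911) = -2.583298
  y ← 0.017965 + (0.46/6)·(k1 + 2k2 + 2k3 + k4) = -1.164903
y(1.72) ≈ -1.1649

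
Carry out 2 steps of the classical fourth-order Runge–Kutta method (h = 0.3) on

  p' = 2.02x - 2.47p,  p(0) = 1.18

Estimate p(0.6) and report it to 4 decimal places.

0.5053

RK4: k1 = f(x_n, p_n); k2 = f(x_n + h/2, p_n + (h/2)·k1); k3 = f(x_n + h/2, p_n + (h/2)·k2); k4 = f(x_n + h, p_n + h·k3); p_{n+1} = p_n + (h/6)·(k1 + 2k2 + 2k3 + k4).
x=0.000000, p=1.180000:
  k1 = f(0.000000, 1.180000) = -2.914600
  k2 = f(0.150000, 0.742810) = -1.531741
  k3 = f(0.150000, 0.950239) = -2.044090
  k4 = f(0.300000, 0.566773) = -0.793929
  p ← 1.180000 + (0.3/6)·(k1 + 2k2 + 2k3 + k4) = 0.636990
x=0.300000, p=0.636990:
  k1 = f(0.300000, 0.636990) = -0.967366
  k2 = f(0.450000, 0.491885) = -0.305957
  k3 = f(0.450000, 0.591097) = -0.551009
  k4 = f(0.600000, 0.471688) = 0.046931
  p ← 0.636990 + (0.3/6)·(k1 + 2k2 + 2k3 + k4) = 0.505272
p(0.6) ≈ 0.5053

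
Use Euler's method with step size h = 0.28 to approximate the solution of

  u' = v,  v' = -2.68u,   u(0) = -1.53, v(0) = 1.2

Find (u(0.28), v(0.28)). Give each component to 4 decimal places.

-1.1940, 2.3481

Euler on (u,v): u_{n+1} = u_n + h·u', v_{n+1} = v_n + h·v'.
0.000000: (-1.530000, 1.200000); f=(1.200000, 4.100400) → (-1.194000, 2.348112)
(u(0.28), v(0.28)) ≈ (-1.1940, 2.3481)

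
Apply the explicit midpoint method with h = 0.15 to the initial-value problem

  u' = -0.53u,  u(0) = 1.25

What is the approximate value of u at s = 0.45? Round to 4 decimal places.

Midpoint: k1 = f(s_n, u_n); k2 = f(s_n + h/2, u_n + (h/2)·k1); u_{n+1} = u_n + h·k2.
s=0.000000, u=1.250000:
  k1 = f(0.000000, 1.250000) = -0.662500
  k2 = f(0.075000, 1.200312) = -0.636166
  u ← 1.250000 + 0.15·(-0.636166) = 1.154575
s=0.150000, u=1.154575:
  k1 = f(0.150000, 1.154575) = -0.611925
  k2 = f(0.225000, 1.108681) = -0.587601
  u ← 1.154575 + 0.15·(-0.587601) = 1.066435
s=0.300000, u=1.066435:
  k1 = f(0.300000, 1.066435) = -0.565211
  k2 = f(0.375000, 1.024044) = -0.542743
  u ← 1.066435 + 0.15·(-0.542743) = 0.985024
u(0.45) ≈ 0.9850

0.9850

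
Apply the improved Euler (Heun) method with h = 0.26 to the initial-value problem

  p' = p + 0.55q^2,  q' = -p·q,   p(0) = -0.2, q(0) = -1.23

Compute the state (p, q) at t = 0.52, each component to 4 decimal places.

0.2564, -1.2311

Heun on (p,q): k1 = f(t_n, state_n); k2 = f(t_n + h, state_n + h·k1); state_{n+1} = state_n + (h/2)·(k1 + k2).
0.000000: (-0.200000, -1.230000)
  k1 = (0.632095, -0.246000)
  predictor → (-0.035655, -1.293960)
  k2 = (0.885228, -0.046137)
  → (-0.002748, -1.267978)
0.260000: (-0.002748, -1.267978)
  k1 = (0.881524, -0.003484)
  predictor → (0.226448, -1.268884)
  k2 = (1.111984, 0.287336)
  → (0.256408, -1.231077)
(p(0.52), q(0.52)) ≈ (0.2564, -1.2311)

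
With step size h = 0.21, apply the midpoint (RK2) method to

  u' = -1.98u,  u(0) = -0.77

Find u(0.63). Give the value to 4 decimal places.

-0.2323

Midpoint: k1 = f(t_n, u_n); k2 = f(t_n + h/2, u_n + (h/2)·k1); u_{n+1} = u_n + h·k2.
t=0.000000, u=-0.770000:
  k1 = f(0.000000, -0.770000) = 1.524600
  k2 = f(0.105000, -0.609917) = 1.207636
  u ← -0.770000 + 0.21·1.207636 = -0.516397
t=0.210000, u=-0.516397:
  k1 = f(0.210000, -0.516397) = 1.022465
  k2 = f(0.315000, -0.409038) = 0.809895
  u ← -0.516397 + 0.21·0.809895 = -0.346319
t=0.420000, u=-0.346319:
  k1 = f(0.420000, -0.346319) = 0.685711
  k2 = f(0.525000, -0.274319) = 0.543152
  u ← -0.346319 + 0.21·0.543152 = -0.232257
u(0.63) ≈ -0.2323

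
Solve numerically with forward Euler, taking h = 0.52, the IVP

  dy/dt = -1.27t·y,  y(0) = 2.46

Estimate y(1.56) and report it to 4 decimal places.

0.5059

Euler: y_{n+1} = y_n + h·f(t_n, y_n).
t=0.000000, y=2.460000: f=0.000000 → y ← 2.460000 + 0.52·0.000000 = 2.460000
t=0.520000, y=2.460000: f=-1.624584 → y ← 2.460000 + 0.52·(-1.624584) = 1.615216
t=1.040000, y=1.615216: f=-2.133378 → y ← 1.615216 + 0.52·(-2.133378) = 0.505860
y(1.56) ≈ 0.5059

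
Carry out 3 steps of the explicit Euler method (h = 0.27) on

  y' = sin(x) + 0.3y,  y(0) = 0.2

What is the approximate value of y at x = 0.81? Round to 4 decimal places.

Euler: y_{n+1} = y_n + h·f(x_n, y_n).
x=0.000000, y=0.200000: f=0.060000 → y ← 0.200000 + 0.27·0.060000 = 0.216200
x=0.270000, y=0.216200: f=0.331591 → y ← 0.216200 + 0.27·0.331591 = 0.305730
x=0.540000, y=0.305730: f=0.605855 → y ← 0.305730 + 0.27·0.605855 = 0.469311
y(0.81) ≈ 0.4693

0.4693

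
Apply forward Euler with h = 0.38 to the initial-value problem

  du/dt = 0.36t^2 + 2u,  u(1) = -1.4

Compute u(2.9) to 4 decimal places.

Euler: u_{n+1} = u_n + h·f(t_n, u_n).
t=1.000000, u=-1.400000: f=-2.440000 → u ← -1.400000 + 0.38·(-2.440000) = -2.327200
t=1.380000, u=-2.327200: f=-3.968816 → u ← -2.327200 + 0.38·(-3.968816) = -3.835350
t=1.760000, u=-3.835350: f=-6.555564 → u ← -3.835350 + 0.38·(-6.555564) = -6.326464
t=2.140000, u=-6.326464: f=-11.004273 → u ← -6.326464 + 0.38·(-11.004273) = -10.508088
t=2.520000, u=-10.508088: f=-18.730032 → u ← -10.508088 + 0.38·(-18.730032) = -17.625500
u(2.9) ≈ -17.6255

-17.6255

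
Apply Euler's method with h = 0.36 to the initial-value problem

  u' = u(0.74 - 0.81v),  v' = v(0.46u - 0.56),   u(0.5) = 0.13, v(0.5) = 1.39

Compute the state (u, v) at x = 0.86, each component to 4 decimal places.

0.1119, 1.1397

Euler on (u,v): u_{n+1} = u_n + h·u', v_{n+1} = v_n + h·v'.
0.500000: (0.130000, 1.390000); f=(-0.050167, -0.695278) → (0.111940, 1.139700)
(u(0.86), v(0.86)) ≈ (0.1119, 1.1397)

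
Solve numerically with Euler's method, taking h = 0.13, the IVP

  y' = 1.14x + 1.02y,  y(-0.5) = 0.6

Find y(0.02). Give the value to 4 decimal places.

Euler: y_{n+1} = y_n + h·f(x_n, y_n).
x=-0.500000, y=0.600000: f=0.042000 → y ← 0.600000 + 0.13·0.042000 = 0.605460
x=-0.370000, y=0.605460: f=0.195769 → y ← 0.605460 + 0.13·0.195769 = 0.630910
x=-0.240000, y=0.630910: f=0.369928 → y ← 0.630910 + 0.13·0.369928 = 0.679001
x=-0.110000, y=0.679001: f=0.567181 → y ← 0.679001 + 0.13·0.567181 = 0.752734
y(0.02) ≈ 0.7527

0.7527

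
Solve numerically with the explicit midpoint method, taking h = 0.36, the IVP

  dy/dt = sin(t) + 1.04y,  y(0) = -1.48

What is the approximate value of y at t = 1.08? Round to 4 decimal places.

-3.6981

Midpoint: k1 = f(t_n, y_n); k2 = f(t_n + h/2, y_n + (h/2)·k1); y_{n+1} = y_n + h·k2.
t=0.000000, y=-1.480000:
  k1 = f(0.000000, -1.480000) = -1.539200
  k2 = f(0.180000, -1.757056) = -1.648309
  y ← -1.480000 + 0.36·(-1.648309) = -2.073391
t=0.360000, y=-2.073391:
  k1 = f(0.360000, -2.073391) = -1.804053
  k2 = f(0.540000, -2.398121) = -1.979909
  y ← -2.073391 + 0.36·(-1.979909) = -2.786159
t=0.720000, y=-2.786159:
  k1 = f(0.720000, -2.786159) = -2.238220
  k2 = f(0.900000, -3.189038) = -2.533273
  y ← -2.786159 + 0.36·(-2.533273) = -3.698137
y(1.08) ≈ -3.6981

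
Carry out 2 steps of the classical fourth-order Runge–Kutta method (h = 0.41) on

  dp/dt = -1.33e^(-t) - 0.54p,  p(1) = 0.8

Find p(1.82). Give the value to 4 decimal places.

0.2992

RK4: k1 = f(t_n, p_n); k2 = f(t_n + h/2, p_n + (h/2)·k1); k3 = f(t_n + h/2, p_n + (h/2)·k2); k4 = f(t_n + h, p_n + h·k3); p_{n+1} = p_n + (h/6)·(k1 + 2k2 + 2k3 + k4).
t=1.000000, p=0.800000:
  k1 = f(1.000000, 0.800000) = -0.921280
  k2 = f(1.205000, 0.611138) = -0.728605
  k3 = f(1.205000, 0.650636) = -0.749934
  k4 = f(1.410000, 0.492527) = -0.590675
  p ← 0.800000 + (0.41/6)·(k1 + 2k2 + 2k3 + k4) = 0.494616
t=1.410000, p=0.494616:
  k1 = f(1.410000, 0.494616) = -0.591803
  k2 = f(1.615000, 0.373296) = -0.466105
  k3 = f(1.615000, 0.399065) = -0.480020
  k4 = f(1.820000, 0.297808) = -0.376311
  p ← 0.494616 + (0.41/6)·(k1 + 2k2 + 2k3 + k4) = 0.299158
p(1.82) ≈ 0.2992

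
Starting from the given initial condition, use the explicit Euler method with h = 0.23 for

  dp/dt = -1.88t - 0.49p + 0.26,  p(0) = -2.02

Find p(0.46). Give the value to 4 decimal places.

-1.5769

Euler: p_{n+1} = p_n + h·f(t_n, p_n).
t=0.000000, p=-2.020000: f=1.249800 → p ← -2.020000 + 0.23·1.249800 = -1.732546
t=0.230000, p=-1.732546: f=0.676548 → p ← -1.732546 + 0.23·0.676548 = -1.576940
p(0.46) ≈ -1.5769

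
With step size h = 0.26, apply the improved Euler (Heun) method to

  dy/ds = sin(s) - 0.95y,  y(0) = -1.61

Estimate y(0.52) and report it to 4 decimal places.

Heun: k1 = f(s_n, y_n); k2 = f(s_n + h, y_n + h·k1); y_{n+1} = y_n + (h/2)·(k1 + k2).
s=0.000000, y=-1.610000:
  k1 = f(0.000000, -1.610000) = 1.529500
  k2 = f(0.260000, -1.212330) = 1.408794
  y ← -1.610000 + (0.26/2)·(1.529500 + 1.408794) = -1.228022
s=0.260000, y=-1.228022:
  k1 = f(0.260000, -1.228022) = 1.423701
  k2 = f(0.520000, -0.857859) = 1.311847
  y ← -1.228022 + (0.26/2)·(1.423701 + 1.311847) = -0.872401
y(0.52) ≈ -0.8724

-0.8724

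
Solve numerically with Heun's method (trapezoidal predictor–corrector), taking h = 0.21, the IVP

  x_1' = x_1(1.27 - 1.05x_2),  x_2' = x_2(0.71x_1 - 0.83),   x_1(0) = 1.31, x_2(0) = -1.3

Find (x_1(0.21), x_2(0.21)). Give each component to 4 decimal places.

2.2416, -1.3993

Heun on (x_1,x_2): k1 = f(t_n, state_n); k2 = f(t_n + h, state_n + h·k1); state_{n+1} = state_n + (h/2)·(k1 + k2).
0.000000: (1.310000, -1.300000)
  k1 = (3.451850, -0.130130)
  predictor → (2.034889, -1.327327)
  k2 = (5.420320, -0.816002)
  → (2.241578, -1.399344)
(x_1(0.21), x_2(0.21)) ≈ (2.2416, -1.3993)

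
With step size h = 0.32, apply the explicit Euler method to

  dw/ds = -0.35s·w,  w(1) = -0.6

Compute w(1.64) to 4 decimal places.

-0.4540

Euler: w_{n+1} = w_n + h·f(s_n, w_n).
s=1.000000, w=-0.600000: f=0.210000 → w ← -0.600000 + 0.32·0.210000 = -0.532800
s=1.320000, w=-0.532800: f=0.246154 → w ← -0.532800 + 0.32·0.246154 = -0.454031
w(1.64) ≈ -0.4540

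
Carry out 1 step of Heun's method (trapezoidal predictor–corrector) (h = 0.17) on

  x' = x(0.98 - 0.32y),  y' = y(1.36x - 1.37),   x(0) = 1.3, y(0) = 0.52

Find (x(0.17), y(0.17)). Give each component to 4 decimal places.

Heun on (x,y): k1 = f(t_n, state_n); k2 = f(t_n + h, state_n + h·k1); state_{n+1} = state_n + (h/2)·(k1 + k2).
0.000000: (1.300000, 0.520000)
  k1 = (1.057680, 0.206960)
  predictor → (1.479806, 0.555183)
  k2 = (1.187309, 0.356725)
  → (1.490824, 0.567913)
(x(0.17), y(0.17)) ≈ (1.4908, 0.5679)

1.4908, 0.5679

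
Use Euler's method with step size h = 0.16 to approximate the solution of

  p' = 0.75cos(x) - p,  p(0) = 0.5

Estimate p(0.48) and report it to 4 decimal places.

0.5944

Euler: p_{n+1} = p_n + h·f(x_n, p_n).
x=0.000000, p=0.500000: f=0.250000 → p ← 0.500000 + 0.16·0.250000 = 0.540000
x=0.160000, p=0.540000: f=0.200420 → p ← 0.540000 + 0.16·0.200420 = 0.572067
x=0.320000, p=0.572067: f=0.139859 → p ← 0.572067 + 0.16·0.139859 = 0.594445
p(0.48) ≈ 0.5944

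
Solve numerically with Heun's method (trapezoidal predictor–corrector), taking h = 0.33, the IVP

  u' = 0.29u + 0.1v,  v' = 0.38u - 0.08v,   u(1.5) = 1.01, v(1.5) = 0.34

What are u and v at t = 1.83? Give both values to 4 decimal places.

Heun on (u,v): k1 = f(t_n, state_n); k2 = f(t_n + h, state_n + h·k1); state_{n+1} = state_n + (h/2)·(k1 + k2).
1.500000: (1.010000, 0.340000)
  k1 = (0.326900, 0.356600)
  predictor → (1.117877, 0.457678)
  k2 = (0.369952, 0.388179)
  → (1.124981, 0.462889)
(u(1.83), v(1.83)) ≈ (1.1250, 0.4629)

1.1250, 0.4629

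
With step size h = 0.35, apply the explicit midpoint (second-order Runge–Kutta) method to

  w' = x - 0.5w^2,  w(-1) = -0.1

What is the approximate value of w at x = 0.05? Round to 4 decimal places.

Midpoint: k1 = f(x_n, w_n); k2 = f(x_n + h/2, w_n + (h/2)·k1); w_{n+1} = w_n + h·k2.
x=-1.000000, w=-0.100000:
  k1 = f(-1.000000, -0.100000) = -1.005000
  k2 = f(-0.825000, -0.275875) = -0.863054
  w ← -0.100000 + 0.35·(-0.863054) = -0.402069
x=-0.650000, w=-0.402069:
  k1 = f(-0.650000, -0.402069) = -0.730830
  k2 = f(-0.475000, -0.529964) = -0.615431
  w ← -0.402069 + 0.35·(-0.615431) = -0.617470
x=-0.300000, w=-0.617470:
  k1 = f(-0.300000, -0.617470) = -0.490634
  k2 = f(-0.125000, -0.703331) = -0.372337
  w ← -0.617470 + 0.35·(-0.372337) = -0.747787
w(0.05) ≈ -0.7478

-0.7478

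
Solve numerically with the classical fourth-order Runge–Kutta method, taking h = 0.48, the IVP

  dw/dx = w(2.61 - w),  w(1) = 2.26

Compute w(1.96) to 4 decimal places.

RK4: k1 = f(x_n, w_n); k2 = f(x_n + h/2, w_n + (h/2)·k1); k3 = f(x_n + h/2, w_n + (h/2)·k2); k4 = f(x_n + h, w_n + h·k3); w_{n+1} = w_n + (h/6)·(k1 + 2k2 + 2k3 + k4).
x=1.000000, w=2.260000:
  k1 = f(1.000000, 2.260000) = 0.791000
  k2 = f(1.240000, 2.449840) = 0.392366
  k3 = f(1.240000, 2.354168) = 0.602272
  k4 = f(1.480000, 2.549090) = 0.155264
  w ← 2.260000 + (0.48/6)·(k1 + 2k2 + 2k3 + k4) = 2.494843
x=1.480000, w=2.494843:
  k1 = f(1.480000, 2.494843) = 0.287298
  k2 = f(1.720000, 2.563795) = 0.118461
  k3 = f(1.720000, 2.523274) = 0.218834
  k4 = f(1.960000, 2.599884) = 0.026302
  w ← 2.494843 + (0.48/6)·(k1 + 2k2 + 2k3 + k4) = 2.573898
w(1.96) ≈ 2.5739

2.5739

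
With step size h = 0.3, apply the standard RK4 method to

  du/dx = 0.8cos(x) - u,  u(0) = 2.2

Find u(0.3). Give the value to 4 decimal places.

RK4: k1 = f(x_n, u_n); k2 = f(x_n + h/2, u_n + (h/2)·k1); k3 = f(x_n + h/2, u_n + (h/2)·k2); k4 = f(x_n + h, u_n + h·k3); u_{n+1} = u_n + (h/6)·(k1 + 2k2 + 2k3 + k4).
x=0.000000, u=2.200000:
  k1 = f(0.000000, 2.200000) = -1.400000
  k2 = f(0.150000, 1.990000) = -1.198983
  k3 = f(0.150000, 2.020153) = -1.229136
  k4 = f(0.300000, 1.831259) = -1.066990
  u ← 2.200000 + (0.3/6)·(k1 + 2k2 + 2k3 + k4) = 1.833839
u(0.3) ≈ 1.8338

1.8338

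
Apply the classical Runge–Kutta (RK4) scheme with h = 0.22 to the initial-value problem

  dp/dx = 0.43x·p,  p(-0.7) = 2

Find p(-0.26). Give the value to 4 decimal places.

RK4: k1 = f(x_n, p_n); k2 = f(x_n + h/2, p_n + (h/2)·k1); k3 = f(x_n + h/2, p_n + (h/2)·k2); k4 = f(x_n + h, p_n + h·k3); p_{n+1} = p_n + (h/6)·(k1 + 2k2 + 2k3 + k4).
x=-0.700000, p=2.000000:
  k1 = f(-0.700000, 2.000000) = -0.602000
  k2 = f(-0.590000, 1.933780) = -0.490600
  k3 = f(-0.590000, 1.946034) = -0.493709
  k4 = f(-0.480000, 1.891384) = -0.390382
  p ← 2.000000 + (0.22/6)·(k1 + 2k2 + 2k3 + k4) = 1.891430
x=-0.480000, p=1.891430:
  k1 = f(-0.480000, 1.891430) = -0.390391
  k2 = f(-0.370000, 1.848487) = -0.294094
  k3 = f(-0.370000, 1.859080) = -0.295780
  k4 = f(-0.260000, 1.826359) = -0.204187
  p ← 1.891430 + (0.22/6)·(k1 + 2k2 + 2k3 + k4) = 1.826371
p(-0.26) ≈ 1.8264

1.8264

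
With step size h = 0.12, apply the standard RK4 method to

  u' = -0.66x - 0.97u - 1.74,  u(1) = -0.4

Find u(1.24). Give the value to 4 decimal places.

RK4: k1 = f(x_n, u_n); k2 = f(x_n + h/2, u_n + (h/2)·k1); k3 = f(x_n + h/2, u_n + (h/2)·k2); k4 = f(x_n + h, u_n + h·k3); u_{n+1} = u_n + (h/6)·(k1 + 2k2 + 2k3 + k4).
x=1.000000, u=-0.400000:
  k1 = f(1.000000, -0.400000) = -2.012000
  k2 = f(1.060000, -0.520720) = -1.934502
  k3 = f(1.060000, -0.516070) = -1.939012
  k4 = f(1.120000, -0.632681) = -1.865499
  u ← -0.400000 + (0.12/6)·(k1 + 2k2 + 2k3 + k4) = -0.632491
x=1.120000, u=-0.632491:
  k1 = f(1.120000, -0.632491) = -1.865684
  k2 = f(1.180000, -0.744432) = -1.796701
  k3 = f(1.180000, -0.740293) = -1.800716
  k4 = f(1.240000, -0.848576) = -1.735281
  u ← -0.632491 + (0.12/6)·(k1 + 2k2 + 2k3 + k4) = -0.848407
u(1.24) ≈ -0.8484

-0.8484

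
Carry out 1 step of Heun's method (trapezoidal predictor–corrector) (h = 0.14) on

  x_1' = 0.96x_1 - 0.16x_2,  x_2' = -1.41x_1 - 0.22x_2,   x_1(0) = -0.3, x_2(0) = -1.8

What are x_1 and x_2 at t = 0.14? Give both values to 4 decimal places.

Heun on (x_1,x_2): k1 = f(t_n, state_n); k2 = f(t_n + h, state_n + h·k1); state_{n+1} = state_n + (h/2)·(k1 + k2).
0.000000: (-0.300000, -1.800000)
  k1 = (0.000000, 0.819000)
  predictor → (-0.300000, -1.685340)
  k2 = (-0.018346, 0.793775)
  → (-0.301284, -1.687106)
(x_1(0.14), x_2(0.14)) ≈ (-0.3013, -1.6871)

-0.3013, -1.6871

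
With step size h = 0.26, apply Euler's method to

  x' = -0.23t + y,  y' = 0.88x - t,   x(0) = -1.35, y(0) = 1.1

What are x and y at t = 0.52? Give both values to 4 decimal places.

-0.8739, 0.4801

Euler on (x,y): x_{n+1} = x_n + h·x', y_{n+1} = y_n + h·y'.
0.000000: (-1.350000, 1.100000); f=(1.100000, -1.188000) → (-1.064000, 0.791120)
0.260000: (-1.064000, 0.791120); f=(0.731320, -1.196320) → (-0.873857, 0.480077)
(x(0.52), y(0.52)) ≈ (-0.8739, 0.4801)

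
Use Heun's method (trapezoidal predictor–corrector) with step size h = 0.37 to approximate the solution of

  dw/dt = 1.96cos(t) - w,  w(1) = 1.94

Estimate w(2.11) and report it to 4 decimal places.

0.5210

Heun: k1 = f(t_n, w_n); k2 = f(t_n + h, w_n + h·k1); w_{n+1} = w_n + (h/2)·(k1 + k2).
t=1.000000, w=1.940000:
  k1 = f(1.000000, 1.940000) = -0.881007
  k2 = f(1.370000, 1.614027) = -1.223106
  w ← 1.940000 + (0.37/2)·(-0.881007 + (-1.223106)) = 1.550739
t=1.370000, w=1.550739:
  k1 = f(1.370000, 1.550739) = -1.159818
  k2 = f(1.740000, 1.121607) = -1.451666
  w ← 1.550739 + (0.37/2)·(-1.159818 + (-1.451666)) = 1.067615
t=1.740000, w=1.067615:
  k1 = f(1.740000, 1.067615) = -1.397674
  k2 = f(2.110000, 0.550475) = -1.556843
  w ← 1.067615 + (0.37/2)·(-1.397674 + (-1.556843)) = 0.521029
w(2.11) ≈ 0.5210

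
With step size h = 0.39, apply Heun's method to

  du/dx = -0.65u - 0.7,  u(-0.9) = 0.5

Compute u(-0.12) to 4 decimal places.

-0.1209

Heun: k1 = f(x_n, u_n); k2 = f(x_n + h, u_n + h·k1); u_{n+1} = u_n + (h/2)·(k1 + k2).
x=-0.900000, u=0.500000:
  k1 = f(-0.900000, 0.500000) = -1.025000
  k2 = f(-0.510000, 0.100250) = -0.765162
  u ← 0.500000 + (0.39/2)·(-1.025000 + (-0.765162)) = 0.150918
x=-0.510000, u=0.150918:
  k1 = f(-0.510000, 0.150918) = -0.798097
  k2 = f(-0.120000, -0.160339) = -0.595779
  u ← 0.150918 + (0.39/2)·(-0.798097 + (-0.595779)) = -0.120888
u(-0.12) ≈ -0.1209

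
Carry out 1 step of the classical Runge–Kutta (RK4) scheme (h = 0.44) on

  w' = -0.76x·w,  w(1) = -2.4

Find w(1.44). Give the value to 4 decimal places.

-1.5961

RK4: k1 = f(x_n, w_n); k2 = f(x_n + h/2, w_n + (h/2)·k1); k3 = f(x_n + h/2, w_n + (h/2)·k2); k4 = f(x_n + h, w_n + h·k3); w_{n+1} = w_n + (h/6)·(k1 + 2k2 + 2k3 + k4).
x=1.000000, w=-2.400000:
  k1 = f(1.000000, -2.400000) = 1.824000
  k2 = f(1.220000, -1.998720) = 1.853213
  k3 = f(1.220000, -1.992293) = 1.847254
  k4 = f(1.440000, -1.587208) = 1.737041
  w ← -2.400000 + (0.44/6)·(k1 + 2k2 + 2k3 + k4) = -1.596122
w(1.44) ≈ -1.5961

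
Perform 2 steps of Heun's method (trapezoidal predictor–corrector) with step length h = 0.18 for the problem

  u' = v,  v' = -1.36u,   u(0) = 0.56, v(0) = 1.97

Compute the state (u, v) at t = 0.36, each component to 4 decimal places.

Heun on (u,v): k1 = f(t_n, state_n); k2 = f(t_n + h, state_n + h·k1); state_{n+1} = state_n + (h/2)·(k1 + k2).
0.000000: (0.560000, 1.970000)
  k1 = (1.970000, -0.761600)
  predictor → (0.914600, 1.832912)
  k2 = (1.832912, -1.243856)
  → (0.902262, 1.789509)
0.180000: (0.902262, 1.789509)
  k1 = (1.789509, -1.227076)
  predictor → (1.224374, 1.568635)
  k2 = (1.568635, -1.665148)
  → (1.204495, 1.529209)
(u(0.36), v(0.36)) ≈ (1.2045, 1.5292)

1.2045, 1.5292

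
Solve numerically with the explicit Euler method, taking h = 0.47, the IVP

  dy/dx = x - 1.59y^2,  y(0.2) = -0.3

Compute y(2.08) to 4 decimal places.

Euler: y_{n+1} = y_n + h·f(x_n, y_n).
x=0.200000, y=-0.300000: f=0.056900 → y ← -0.300000 + 0.47·0.056900 = -0.273257
x=0.670000, y=-0.273257: f=0.551276 → y ← -0.273257 + 0.47·0.551276 = -0.014157
x=1.140000, y=-0.014157: f=1.139681 → y ← -0.014157 + 0.47·1.139681 = 0.521493
x=1.610000, y=0.521493: f=1.177592 → y ← 0.521493 + 0.47·1.177592 = 1.074961
y(2.08) ≈ 1.0750

1.0750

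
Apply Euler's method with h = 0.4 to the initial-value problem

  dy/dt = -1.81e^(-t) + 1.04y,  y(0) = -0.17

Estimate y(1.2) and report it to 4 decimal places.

Euler: y_{n+1} = y_n + h·f(t_n, y_n).
t=0.000000, y=-0.170000: f=-1.986800 → y ← -0.170000 + 0.4·(-1.986800) = -0.964720
t=0.400000, y=-0.964720: f=-2.216588 → y ← -0.964720 + 0.4·(-2.216588) = -1.851355
t=0.800000, y=-1.851355: f=-2.738695 → y ← -1.851355 + 0.4·(-2.738695) = -2.946833
y(1.2) ≈ -2.9468

-2.9468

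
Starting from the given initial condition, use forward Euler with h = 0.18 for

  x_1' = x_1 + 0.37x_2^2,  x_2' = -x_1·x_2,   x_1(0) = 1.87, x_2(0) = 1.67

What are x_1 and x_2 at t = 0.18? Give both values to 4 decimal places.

2.3923, 1.1079

Euler on (x_1,x_2): x_1_{n+1} = x_1_n + h·x_1', x_2_{n+1} = x_2_n + h·x_2'.
0.000000: (1.870000, 1.670000); f=(2.901893, -3.122900) → (2.392341, 1.107878)
(x_1(0.18), x_2(0.18)) ≈ (2.3923, 1.1079)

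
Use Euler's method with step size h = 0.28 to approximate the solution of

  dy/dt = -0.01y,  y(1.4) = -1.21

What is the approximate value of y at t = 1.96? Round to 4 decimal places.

-1.2032

Euler: y_{n+1} = y_n + h·f(t_n, y_n).
t=1.400000, y=-1.210000: f=0.012100 → y ← -1.210000 + 0.28·0.012100 = -1.206612
t=1.680000, y=-1.206612: f=0.012066 → y ← -1.206612 + 0.28·0.012066 = -1.203233
y(1.96) ≈ -1.2032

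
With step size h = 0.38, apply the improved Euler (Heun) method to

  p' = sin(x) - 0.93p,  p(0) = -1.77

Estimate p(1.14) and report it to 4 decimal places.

-0.2131

Heun: k1 = f(x_n, p_n); k2 = f(x_n + h, p_n + h·k1); p_{n+1} = p_n + (h/2)·(k1 + k2).
x=0.000000, p=-1.770000:
  k1 = f(0.000000, -1.770000) = 1.646100
  k2 = f(0.380000, -1.144482) = 1.435289
  p ← -1.770000 + (0.38/2)·(1.646100 + 1.435289) = -1.184536
x=0.380000, p=-1.184536:
  k1 = f(0.380000, -1.184536) = 1.472539
  k2 = f(0.760000, -0.624971) = 1.270145
  p ← -1.184536 + (0.38/2)·(1.472539 + 1.270145) = -0.663426
x=0.760000, p=-0.663426:
  k1 = f(0.760000, -0.663426) = 1.305908
  k2 = f(1.140000, -0.167181) = 1.064112
  p ← -0.663426 + (0.38/2)·(1.305908 + 1.064112) = -0.213122
p(1.14) ≈ -0.2131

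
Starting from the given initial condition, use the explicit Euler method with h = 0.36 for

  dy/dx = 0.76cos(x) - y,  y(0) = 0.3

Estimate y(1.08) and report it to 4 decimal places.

Euler: y_{n+1} = y_n + h·f(x_n, y_n).
x=0.000000, y=0.300000: f=0.460000 → y ← 0.300000 + 0.36·0.460000 = 0.465600
x=0.360000, y=0.465600: f=0.245682 → y ← 0.465600 + 0.36·0.245682 = 0.554045
x=0.720000, y=0.554045: f=0.017327 → y ← 0.554045 + 0.36·0.017327 = 0.560283
y(1.08) ≈ 0.5603

0.5603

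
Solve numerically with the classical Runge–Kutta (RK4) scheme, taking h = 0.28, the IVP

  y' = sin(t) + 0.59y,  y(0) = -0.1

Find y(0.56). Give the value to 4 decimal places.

RK4: k1 = f(t_n, y_n); k2 = f(t_n + h/2, y_n + (h/2)·k1); k3 = f(t_n + h/2, y_n + (h/2)·k2); k4 = f(t_n + h, y_n + h·k3); y_{n+1} = y_n + (h/6)·(k1 + 2k2 + 2k3 + k4).
t=0.000000, y=-0.100000:
  k1 = f(0.000000, -0.100000) = -0.059000
  k2 = f(0.140000, -0.108260) = 0.075670
  k3 = f(0.140000, -0.089406) = 0.086793
  k4 = f(0.280000, -0.075698) = 0.231694
  y ← -0.100000 + (0.28/6)·(k1 + 2k2 + 2k3 + k4) = -0.076778
t=0.280000, y=-0.076778:
  k1 = f(0.280000, -0.076778) = 0.231057
  k2 = f(0.420000, -0.044430) = 0.381547
  k3 = f(0.420000, -0.023361) = 0.393977
  k4 = f(0.560000, 0.033536) = 0.550972
  y ← -0.076778 + (0.28/6)·(k1 + 2k2 + 2k3 + k4) = 0.032099
y(0.56) ≈ 0.0321

0.0321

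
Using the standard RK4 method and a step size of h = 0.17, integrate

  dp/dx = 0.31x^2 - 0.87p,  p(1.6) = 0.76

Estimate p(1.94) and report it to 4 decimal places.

RK4: k1 = f(x_n, p_n); k2 = f(x_n + h/2, p_n + (h/2)·k1); k3 = f(x_n + h/2, p_n + (h/2)·k2); k4 = f(x_n + h, p_n + h·k3); p_{n+1} = p_n + (h/6)·(k1 + 2k2 + 2k3 + k4).
x=1.600000, p=0.760000:
  k1 = f(1.600000, 0.760000) = 0.132400
  k2 = f(1.685000, 0.771254) = 0.209169
  k3 = f(1.685000, 0.777779) = 0.203492
  k4 = f(1.770000, 0.794594) = 0.279903
  p ← 0.760000 + (0.17/6)·(k1 + 2k2 + 2k3 + k4) = 0.795066
x=1.770000, p=0.795066:
  k1 = f(1.770000, 0.795066) = 0.279492
  k2 = f(1.855000, 0.818823) = 0.354342
  k3 = f(1.855000, 0.825185) = 0.348807
  k4 = f(1.940000, 0.854363) = 0.423420
  p ← 0.795066 + (0.17/6)·(k1 + 2k2 + 2k3 + k4) = 0.854827
p(1.94) ≈ 0.8548

0.8548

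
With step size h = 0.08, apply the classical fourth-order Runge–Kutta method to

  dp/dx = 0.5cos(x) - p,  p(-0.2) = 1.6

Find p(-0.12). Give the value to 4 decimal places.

RK4: k1 = f(x_n, p_n); k2 = f(x_n + h/2, p_n + (h/2)·k1); k3 = f(x_n + h/2, p_n + (h/2)·k2); k4 = f(x_n + h, p_n + h·k3); p_{n+1} = p_n + (h/6)·(k1 + 2k2 + 2k3 + k4).
x=-0.200000, p=1.600000:
  k1 = f(-0.200000, 1.600000) = -1.109967
  k2 = f(-0.160000, 1.555601) = -1.061988
  k3 = f(-0.160000, 1.557520) = -1.063907
  k4 = f(-0.120000, 1.514887) = -1.018483
  p ← 1.600000 + (0.08/6)·(k1 + 2k2 + 2k3 + k4) = 1.514930
p(-0.12) ≈ 1.5149

1.5149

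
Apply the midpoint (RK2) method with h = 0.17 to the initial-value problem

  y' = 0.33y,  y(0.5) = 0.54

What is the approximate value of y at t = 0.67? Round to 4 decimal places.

Midpoint: k1 = f(t_n, y_n); k2 = f(t_n + h/2, y_n + (h/2)·k1); y_{n+1} = y_n + h·k2.
t=0.500000, y=0.540000:
  k1 = f(0.500000, 0.540000) = 0.178200
  k2 = f(0.585000, 0.555147) = 0.183199
  y ← 0.540000 + 0.17·0.183199 = 0.571144
y(0.67) ≈ 0.5711

0.5711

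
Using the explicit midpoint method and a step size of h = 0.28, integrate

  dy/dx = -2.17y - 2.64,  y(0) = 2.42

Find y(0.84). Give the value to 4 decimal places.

Midpoint: k1 = f(x_n, y_n); k2 = f(x_n + h/2, y_n + (h/2)·k1); y_{n+1} = y_n + h·k2.
x=0.000000, y=2.420000:
  k1 = f(0.000000, 2.420000) = -7.891400
  k2 = f(0.140000, 1.315204) = -5.493993
  y ← 2.420000 + 0.28·(-5.493993) = 0.881682
x=0.280000, y=0.881682:
  k1 = f(0.280000, 0.881682) = -4.553250
  k2 = f(0.420000, 0.244227) = -3.169973
  y ← 0.881682 + 0.28·(-3.169973) = -0.005910
x=0.560000, y=-0.005910:
  k1 = f(0.560000, -0.005910) = -2.627175
  k2 = f(0.700000, -0.373715) = -1.829039
  y ← -0.005910 + 0.28·(-1.829039) = -0.518041
y(0.84) ≈ -0.5180

-0.5180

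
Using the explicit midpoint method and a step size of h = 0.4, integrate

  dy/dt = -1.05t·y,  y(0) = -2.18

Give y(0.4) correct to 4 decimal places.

-1.9969

Midpoint: k1 = f(t_n, y_n); k2 = f(t_n + h/2, y_n + (h/2)·k1); y_{n+1} = y_n + h·k2.
t=0.000000, y=-2.180000:
  k1 = f(0.000000, -2.180000) = 0.000000
  k2 = f(0.200000, -2.180000) = 0.457800
  y ← -2.180000 + 0.4·0.457800 = -1.996880
y(0.4) ≈ -1.9969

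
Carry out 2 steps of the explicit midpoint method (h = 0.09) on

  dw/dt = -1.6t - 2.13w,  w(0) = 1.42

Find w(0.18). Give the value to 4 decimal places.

0.9469

Midpoint: k1 = f(t_n, w_n); k2 = f(t_n + h/2, w_n + (h/2)·k1); w_{n+1} = w_n + h·k2.
t=0.000000, w=1.420000:
  k1 = f(0.000000, 1.420000) = -3.024600
  k2 = f(0.045000, 1.283893) = -2.806692
  w ← 1.420000 + 0.09·(-2.806692) = 1.167398
t=0.090000, w=1.167398:
  k1 = f(0.090000, 1.167398) = -2.630557
  k2 = f(0.135000, 1.049023) = -2.450418
  w ← 1.167398 + 0.09·(-2.450418) = 0.946860
w(0.18) ≈ 0.9469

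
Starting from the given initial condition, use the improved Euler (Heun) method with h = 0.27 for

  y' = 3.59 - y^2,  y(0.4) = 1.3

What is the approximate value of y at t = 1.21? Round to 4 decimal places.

1.8205

Heun: k1 = f(t_n, y_n); k2 = f(t_n + h, y_n + h·k1); y_{n+1} = y_n + (h/2)·(k1 + k2).
t=0.400000, y=1.300000:
  k1 = f(0.400000, 1.300000) = 1.900000
  k2 = f(0.670000, 1.813000) = 0.303031
  y ← 1.300000 + (0.27/2)·(1.900000 + 0.303031) = 1.597409
t=0.670000, y=1.597409:
  k1 = f(0.670000, 1.597409) = 1.038284
  k2 = f(0.940000, 1.877746) = 0.064071
  y ← 1.597409 + (0.27/2)·(1.038284 + 0.064071) = 1.746227
t=0.940000, y=1.746227:
  k1 = f(0.940000, 1.746227) = 0.540691
  k2 = f(1.210000, 1.892214) = 0.009528
  y ← 1.746227 + (0.27/2)·(0.540691 + 0.009528) = 1.820507
y(1.21) ≈ 1.8205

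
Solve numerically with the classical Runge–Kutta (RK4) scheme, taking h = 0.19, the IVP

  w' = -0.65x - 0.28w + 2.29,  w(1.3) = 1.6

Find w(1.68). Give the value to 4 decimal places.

1.9141

RK4: k1 = f(x_n, w_n); k2 = f(x_n + h/2, w_n + (h/2)·k1); k3 = f(x_n + h/2, w_n + (h/2)·k2); k4 = f(x_n + h, w_n + h·k3); w_{n+1} = w_n + (h/6)·(k1 + 2k2 + 2k3 + k4).
x=1.300000, w=1.600000:
  k1 = f(1.300000, 1.600000) = 0.997000
  k2 = f(1.395000, 1.694715) = 0.908730
  k3 = f(1.395000, 1.686329) = 0.911078
  k4 = f(1.490000, 1.773105) = 0.825031
  w ← 1.600000 + (0.19/6)·(k1 + 2k2 + 2k3 + k4) = 1.772952
x=1.490000, w=1.772952:
  k1 = f(1.490000, 1.772952) = 0.825073
  k2 = f(1.585000, 1.851334) = 0.741376
  k3 = f(1.585000, 1.843383) = 0.743603
  k4 = f(1.680000, 1.914237) = 0.662014
  w ← 1.772952 + (0.19/6)·(k1 + 2k2 + 2k3 + k4) = 1.914092
w(1.68) ≈ 1.9141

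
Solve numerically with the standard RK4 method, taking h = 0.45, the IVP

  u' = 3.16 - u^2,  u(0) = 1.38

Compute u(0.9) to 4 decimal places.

1.7483

RK4: k1 = f(s_n, u_n); k2 = f(s_n + h/2, u_n + (h/2)·k1); k3 = f(s_n + h/2, u_n + (h/2)·k2); k4 = f(s_n + h, u_n + h·k3); u_{n+1} = u_n + (h/6)·(k1 + 2k2 + 2k3 + k4).
s=0.000000, u=1.380000:
  k1 = f(0.000000, 1.380000) = 1.255600
  k2 = f(0.225000, 1.662510) = 0.396060
  k3 = f(0.225000, 1.469114) = 1.001705
  k4 = f(0.450000, 1.830767) = -0.191709
  u ← 1.380000 + (0.45/6)·(k1 + 2k2 + 2k3 + k4) = 1.669457
s=0.450000, u=1.669457:
  k1 = f(0.450000, 1.669457) = 0.372914
  k2 = f(0.675000, 1.753362) = 0.085720
  k3 = f(0.675000, 1.688744) = 0.308145
  k4 = f(0.900000, 1.808122) = -0.109304
  u ← 1.669457 + (0.45/6)·(k1 + 2k2 + 2k3 + k4) = 1.748307
u(0.9) ≈ 1.7483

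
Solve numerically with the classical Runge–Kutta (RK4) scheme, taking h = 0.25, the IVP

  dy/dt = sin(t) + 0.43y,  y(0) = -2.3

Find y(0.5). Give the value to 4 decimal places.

-2.7199

RK4: k1 = f(t_n, y_n); k2 = f(t_n + h/2, y_n + (h/2)·k1); k3 = f(t_n + h/2, y_n + (h/2)·k2); k4 = f(t_n + h, y_n + h·k3); y_{n+1} = y_n + (h/6)·(k1 + 2k2 + 2k3 + k4).
t=0.000000, y=-2.300000:
  k1 = f(0.000000, -2.300000) = -0.989000
  k2 = f(0.125000, -2.423625) = -0.917484
  k3 = f(0.125000, -2.414686) = -0.913640
  k4 = f(0.250000, -2.528410) = -0.839812
  y ← -2.300000 + (0.25/6)·(k1 + 2k2 + 2k3 + k4) = -2.528794
t=0.250000, y=-2.528794:
  k1 = f(0.250000, -2.528794) = -0.839978
  k2 = f(0.375000, -2.633791) = -0.766258
  k3 = f(0.375000, -2.624576) = -0.762295
  k4 = f(0.500000, -2.719368) = -0.689903
  y ← -2.528794 + (0.25/6)·(k1 + 2k2 + 2k3 + k4) = -2.719919
y(0.5) ≈ -2.7199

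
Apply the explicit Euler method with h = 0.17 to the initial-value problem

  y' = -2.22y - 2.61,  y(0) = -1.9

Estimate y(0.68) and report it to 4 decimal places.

Euler: y_{n+1} = y_n + h·f(x_n, y_n).
x=0.000000, y=-1.900000: f=1.608000 → y ← -1.900000 + 0.17·1.608000 = -1.626640
x=0.170000, y=-1.626640: f=1.001141 → y ← -1.626640 + 0.17·1.001141 = -1.456446
x=0.340000, y=-1.456446: f=0.623310 → y ← -1.456446 + 0.17·0.623310 = -1.350483
x=0.510000, y=-1.350483: f=0.388073 → y ← -1.350483 + 0.17·0.388073 = -1.284511
y(0.68) ≈ -1.2845

-1.2845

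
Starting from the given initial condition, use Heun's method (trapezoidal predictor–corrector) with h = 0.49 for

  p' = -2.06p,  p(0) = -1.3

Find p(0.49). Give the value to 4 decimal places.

-0.6501

Heun: k1 = f(x_n, p_n); k2 = f(x_n + h, p_n + h·k1); p_{n+1} = p_n + (h/2)·(k1 + k2).
x=0.000000, p=-1.300000:
  k1 = f(0.000000, -1.300000) = 2.678000
  k2 = f(0.490000, 0.012220) = -0.025173
  p ← -1.300000 + (0.49/2)·(2.678000 + (-0.025173)) = -0.650057
p(0.49) ≈ -0.6501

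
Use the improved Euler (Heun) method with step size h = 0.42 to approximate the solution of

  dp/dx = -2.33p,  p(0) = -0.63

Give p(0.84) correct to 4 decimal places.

Heun: k1 = f(x_n, p_n); k2 = f(x_n + h, p_n + h·k1); p_{n+1} = p_n + (h/2)·(k1 + k2).
x=0.000000, p=-0.630000:
  k1 = f(0.000000, -0.630000) = 1.467900
  k2 = f(0.420000, -0.013482) = 0.031413
  p ← -0.630000 + (0.42/2)·(1.467900 + 0.031413) = -0.315144
x=0.420000, p=-0.315144:
  k1 = f(0.420000, -0.315144) = 0.734286
  k2 = f(0.840000, -0.006744) = 0.015714
  p ← -0.315144 + (0.42/2)·(0.734286 + 0.015714) = -0.157644
p(0.84) ≈ -0.1576

-0.1576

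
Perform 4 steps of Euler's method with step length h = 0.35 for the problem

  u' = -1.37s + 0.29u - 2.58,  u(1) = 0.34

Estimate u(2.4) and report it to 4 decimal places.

Euler: u_{n+1} = u_n + h·f(s_n, u_n).
s=1.000000, u=0.340000: f=-3.851400 → u ← 0.340000 + 0.35·(-3.851400) = -1.007990
s=1.350000, u=-1.007990: f=-4.721817 → u ← -1.007990 + 0.35·(-4.721817) = -2.660626
s=1.700000, u=-2.660626: f=-5.680582 → u ← -2.660626 + 0.35·(-5.680582) = -4.648830
s=2.050000, u=-4.648830: f=-6.736661 → u ← -4.648830 + 0.35·(-6.736661) = -7.006661
u(2.4) ≈ -7.0067

-7.0067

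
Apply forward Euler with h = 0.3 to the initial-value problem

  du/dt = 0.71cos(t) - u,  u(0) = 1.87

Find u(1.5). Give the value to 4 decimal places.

Euler: u_{n+1} = u_n + h·f(t_n, u_n).
t=0.000000, u=1.870000: f=-1.160000 → u ← 1.870000 + 0.3·(-1.160000) = 1.522000
t=0.300000, u=1.522000: f=-0.843711 → u ← 1.522000 + 0.3·(-0.843711) = 1.268887
t=0.600000, u=1.268887: f=-0.682898 → u ← 1.268887 + 0.3·(-0.682898) = 1.064017
t=0.900000, u=1.064017: f=-0.622674 → u ← 1.064017 + 0.3·(-0.622674) = 0.877215
t=1.200000, u=0.877215: f=-0.619941 → u ← 0.877215 + 0.3·(-0.619941) = 0.691233
u(1.5) ≈ 0.6912

0.6912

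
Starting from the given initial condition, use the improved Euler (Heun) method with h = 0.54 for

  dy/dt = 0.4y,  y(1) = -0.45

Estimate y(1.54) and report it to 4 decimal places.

Heun: k1 = f(t_n, y_n); k2 = f(t_n + h, y_n + h·k1); y_{n+1} = y_n + (h/2)·(k1 + k2).
t=1.000000, y=-0.450000:
  k1 = f(1.000000, -0.450000) = -0.180000
  k2 = f(1.540000, -0.547200) = -0.218880
  y ← -0.450000 + (0.54/2)·(-0.180000 + (-0.218880)) = -0.557698
y(1.54) ≈ -0.5577

-0.5577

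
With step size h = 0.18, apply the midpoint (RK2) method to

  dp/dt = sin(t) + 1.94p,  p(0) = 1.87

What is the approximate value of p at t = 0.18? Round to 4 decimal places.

Midpoint: k1 = f(t_n, p_n); k2 = f(t_n + h/2, p_n + (h/2)·k1); p_{n+1} = p_n + h·k2.
t=0.000000, p=1.870000:
  k1 = f(0.000000, 1.870000) = 3.627800
  k2 = f(0.090000, 2.196502) = 4.351092
  p ← 1.870000 + 0.18·4.351092 = 2.653197
p(0.18) ≈ 2.6532

2.6532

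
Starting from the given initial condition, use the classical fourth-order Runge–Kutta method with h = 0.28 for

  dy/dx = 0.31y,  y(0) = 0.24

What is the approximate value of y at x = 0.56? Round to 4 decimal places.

RK4: k1 = f(x_n, y_n); k2 = f(x_n + h/2, y_n + (h/2)·k1); k3 = f(x_n + h/2, y_n + (h/2)·k2); k4 = f(x_n + h, y_n + h·k3); y_{n+1} = y_n + (h/6)·(k1 + 2k2 + 2k3 + k4).
x=0.000000, y=0.240000:
  k1 = f(0.000000, 0.240000) = 0.074400
  k2 = f(0.140000, 0.250416) = 0.077629
  k3 = f(0.140000, 0.250868) = 0.077769
  k4 = f(0.280000, 0.261775) = 0.081150
  y ← 0.240000 + (0.28/6)·(k1 + 2k2 + 2k3 + k4) = 0.261763
x=0.280000, y=0.261763:
  k1 = f(0.280000, 0.261763) = 0.081146
  k2 = f(0.420000, 0.273123) = 0.084668
  k3 = f(0.420000, 0.273616) = 0.084821
  k4 = f(0.560000, 0.285513) = 0.088509
  y ← 0.261763 + (0.28/6)·(k1 + 2k2 + 2k3 + k4) = 0.285499
y(0.56) ≈ 0.2855

0.2855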